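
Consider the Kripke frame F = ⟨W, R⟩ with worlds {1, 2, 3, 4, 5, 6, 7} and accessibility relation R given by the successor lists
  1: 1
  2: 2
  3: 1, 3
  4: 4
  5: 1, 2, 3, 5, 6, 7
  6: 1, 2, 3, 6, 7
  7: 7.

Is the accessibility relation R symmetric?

No

Symmetric: no — 3 R 1 but not 1 R 3.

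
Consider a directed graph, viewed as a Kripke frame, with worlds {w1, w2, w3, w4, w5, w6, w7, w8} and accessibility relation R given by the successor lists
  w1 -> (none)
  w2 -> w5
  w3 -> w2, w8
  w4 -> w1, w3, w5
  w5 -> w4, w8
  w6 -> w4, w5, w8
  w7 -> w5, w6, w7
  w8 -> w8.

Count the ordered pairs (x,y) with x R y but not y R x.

Enumerating: (w2,w5), (w3,w2), (w3,w8), (w4,w1), (w4,w3), (w5,w8), (w6,w4), (w6,w5), (w6,w8), (w7,w5), (w7,w6).

11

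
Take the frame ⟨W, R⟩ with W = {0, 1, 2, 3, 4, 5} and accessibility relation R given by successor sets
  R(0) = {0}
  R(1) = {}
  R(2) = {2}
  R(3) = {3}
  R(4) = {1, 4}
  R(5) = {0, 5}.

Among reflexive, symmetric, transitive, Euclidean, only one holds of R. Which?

Reflexive: no — 1 is not related to itself.
Symmetric: no — 4 R 1 but not 1 R 4.
Transitive: yes — every two-step R-path is closed by a direct edge.
Euclidean: no — 4 R 1 and 4 R 1, but not 1 R 1.
Only transitive holds.

transitive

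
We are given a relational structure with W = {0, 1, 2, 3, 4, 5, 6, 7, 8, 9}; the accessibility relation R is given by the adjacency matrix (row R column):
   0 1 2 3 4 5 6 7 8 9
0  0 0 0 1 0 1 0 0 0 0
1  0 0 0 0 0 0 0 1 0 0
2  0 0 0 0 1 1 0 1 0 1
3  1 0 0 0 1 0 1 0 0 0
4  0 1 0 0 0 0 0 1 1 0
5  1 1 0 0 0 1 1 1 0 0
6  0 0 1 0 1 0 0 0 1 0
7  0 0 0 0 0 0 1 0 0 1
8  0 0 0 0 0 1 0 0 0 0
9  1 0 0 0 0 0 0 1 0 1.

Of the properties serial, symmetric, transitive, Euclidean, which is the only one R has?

serial

Serial: yes — every world has a successor (e.g. 0 R 3).
Symmetric: no — 1 R 7 but not 7 R 1.
Transitive: no — 0 R 3 and 3 R 4, but not 0 R 4.
Euclidean: no — 0 R 3 and 0 R 5, but not 3 R 5.
Only serial holds.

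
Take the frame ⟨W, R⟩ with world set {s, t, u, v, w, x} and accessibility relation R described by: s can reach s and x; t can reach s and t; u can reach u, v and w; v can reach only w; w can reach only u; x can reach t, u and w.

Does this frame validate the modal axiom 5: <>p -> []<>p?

No

The schema 5 characterises exactly the Euclidean frames.
Euclidean: no — u R w and u R v, but not w R v.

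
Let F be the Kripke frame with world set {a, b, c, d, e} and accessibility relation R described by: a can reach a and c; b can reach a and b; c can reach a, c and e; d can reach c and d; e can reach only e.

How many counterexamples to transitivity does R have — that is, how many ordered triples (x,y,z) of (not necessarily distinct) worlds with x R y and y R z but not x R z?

4

Enumerating: (a,c,e), (b,a,c), (d,c,a), (d,c,e).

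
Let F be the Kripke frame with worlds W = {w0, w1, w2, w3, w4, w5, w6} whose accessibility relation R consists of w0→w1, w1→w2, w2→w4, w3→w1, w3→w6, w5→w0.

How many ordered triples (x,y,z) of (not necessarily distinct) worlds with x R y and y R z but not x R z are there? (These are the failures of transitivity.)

4

Enumerating: (w0,w1,w2), (w1,w2,w4), (w3,w1,w2), (w5,w0,w1).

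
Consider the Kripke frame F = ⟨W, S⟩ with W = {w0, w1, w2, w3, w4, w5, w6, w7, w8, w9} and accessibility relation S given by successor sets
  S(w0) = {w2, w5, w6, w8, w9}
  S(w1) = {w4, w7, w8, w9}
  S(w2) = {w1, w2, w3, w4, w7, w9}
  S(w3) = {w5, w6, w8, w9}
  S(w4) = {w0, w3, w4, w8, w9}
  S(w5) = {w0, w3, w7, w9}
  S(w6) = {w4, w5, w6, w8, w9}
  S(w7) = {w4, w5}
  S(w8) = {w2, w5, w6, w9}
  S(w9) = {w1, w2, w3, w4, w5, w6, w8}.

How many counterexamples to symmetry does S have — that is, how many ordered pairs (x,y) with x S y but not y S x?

Enumerating: (w0,w2), (w0,w6), (w0,w8), (w0,w9), (w1,w4), (w1,w7), (w1,w8), (w2,w1), (w2,w3), (w2,w4), (w2,w7), (w3,w6), … and 9 more.
Total: 21.

21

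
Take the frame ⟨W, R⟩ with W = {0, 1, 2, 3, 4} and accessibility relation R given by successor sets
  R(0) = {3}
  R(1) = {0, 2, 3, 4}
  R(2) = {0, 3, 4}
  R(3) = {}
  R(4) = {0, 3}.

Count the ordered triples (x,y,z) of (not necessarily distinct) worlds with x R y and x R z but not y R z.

20

Enumerating: (0,3,3), (1,0,0), (1,0,2), (1,0,4), (1,2,2), (1,3,0), (1,3,2), (1,3,3), (1,3,4), (1,4,2), (1,4,4), (2,0,0), … and 8 more.
Total: 20.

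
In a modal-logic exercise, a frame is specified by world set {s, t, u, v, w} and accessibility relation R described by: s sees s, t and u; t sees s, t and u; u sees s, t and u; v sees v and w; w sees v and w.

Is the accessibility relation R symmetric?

Yes

Symmetric: yes — every pair in R has its reverse in R.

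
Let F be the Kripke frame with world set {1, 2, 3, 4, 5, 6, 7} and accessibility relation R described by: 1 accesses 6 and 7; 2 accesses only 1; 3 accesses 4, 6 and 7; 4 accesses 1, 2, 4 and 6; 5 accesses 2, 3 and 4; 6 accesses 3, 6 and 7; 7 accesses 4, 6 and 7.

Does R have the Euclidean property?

No

Euclidean: no — 3 R 4 and 3 R 7, but not 4 R 7.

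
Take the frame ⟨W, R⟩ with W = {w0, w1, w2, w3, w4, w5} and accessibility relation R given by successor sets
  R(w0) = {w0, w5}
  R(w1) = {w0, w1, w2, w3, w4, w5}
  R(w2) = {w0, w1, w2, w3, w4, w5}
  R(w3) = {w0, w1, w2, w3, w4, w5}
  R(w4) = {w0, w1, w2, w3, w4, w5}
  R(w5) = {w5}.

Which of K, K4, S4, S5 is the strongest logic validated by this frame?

Transitive (axiom 4): yes — every two-step R-path is closed by a direct edge.
Reflexive (axiom T): yes — every world is R-related to itself.
Euclidean (axiom 5): no — w1 R w0 and w1 R w2, but not w0 R w2.
So F validates K, K4, S4; S5 would additionally require R to be Euclidean. The strongest is S4.

S4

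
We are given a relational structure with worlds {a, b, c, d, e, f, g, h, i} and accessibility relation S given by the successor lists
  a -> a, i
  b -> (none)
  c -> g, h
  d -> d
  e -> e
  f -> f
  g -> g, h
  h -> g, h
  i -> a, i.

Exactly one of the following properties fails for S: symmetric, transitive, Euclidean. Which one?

symmetric

Symmetric: no — c S g but not g S c.
Transitive: yes — every two-step S-path is closed by a direct edge.
Euclidean: yes — any two successors of a common world are S-related.
Only symmetric fails.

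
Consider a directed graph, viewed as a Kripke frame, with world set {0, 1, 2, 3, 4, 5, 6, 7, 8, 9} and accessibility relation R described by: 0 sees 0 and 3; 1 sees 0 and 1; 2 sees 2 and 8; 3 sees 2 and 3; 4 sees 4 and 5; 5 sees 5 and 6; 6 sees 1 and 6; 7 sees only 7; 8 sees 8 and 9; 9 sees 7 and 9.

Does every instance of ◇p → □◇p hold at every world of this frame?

The schema 5 characterises exactly the Euclidean frames.
Euclidean: no — 0 R 3 and 0 R 0, but not 3 R 0.

No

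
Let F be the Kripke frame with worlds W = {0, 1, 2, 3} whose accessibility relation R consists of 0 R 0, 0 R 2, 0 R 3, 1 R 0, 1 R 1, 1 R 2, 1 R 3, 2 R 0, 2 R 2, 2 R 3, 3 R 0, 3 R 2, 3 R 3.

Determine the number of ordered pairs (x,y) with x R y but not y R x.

Enumerating: (1,0), (1,2), (1,3).

3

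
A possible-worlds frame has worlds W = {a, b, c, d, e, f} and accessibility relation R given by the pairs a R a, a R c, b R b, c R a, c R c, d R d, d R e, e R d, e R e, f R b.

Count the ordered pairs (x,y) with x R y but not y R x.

1

Enumerating: (f,b).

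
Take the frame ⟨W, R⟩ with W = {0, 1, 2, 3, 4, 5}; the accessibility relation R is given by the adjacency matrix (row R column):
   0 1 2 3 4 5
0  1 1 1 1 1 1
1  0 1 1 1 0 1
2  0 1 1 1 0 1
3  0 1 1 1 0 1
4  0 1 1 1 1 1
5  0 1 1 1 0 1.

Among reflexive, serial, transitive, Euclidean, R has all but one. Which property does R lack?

Reflexive: yes — every world is R-related to itself.
Serial: yes — every world has a successor (e.g. 0 R 0).
Transitive: yes — every two-step R-path is closed by a direct edge.
Euclidean: no — 0 R 1 and 0 R 4, but not 1 R 4.
Only Euclidean fails.

Euclidean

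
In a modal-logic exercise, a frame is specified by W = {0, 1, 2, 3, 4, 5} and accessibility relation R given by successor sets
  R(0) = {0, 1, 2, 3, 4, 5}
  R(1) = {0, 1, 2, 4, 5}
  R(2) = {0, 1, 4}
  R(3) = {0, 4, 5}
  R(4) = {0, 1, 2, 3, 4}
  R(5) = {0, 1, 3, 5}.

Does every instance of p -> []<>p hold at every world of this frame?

Yes

The schema B characterises exactly the symmetric frames.
Symmetric: yes — every pair in R has its reverse in R.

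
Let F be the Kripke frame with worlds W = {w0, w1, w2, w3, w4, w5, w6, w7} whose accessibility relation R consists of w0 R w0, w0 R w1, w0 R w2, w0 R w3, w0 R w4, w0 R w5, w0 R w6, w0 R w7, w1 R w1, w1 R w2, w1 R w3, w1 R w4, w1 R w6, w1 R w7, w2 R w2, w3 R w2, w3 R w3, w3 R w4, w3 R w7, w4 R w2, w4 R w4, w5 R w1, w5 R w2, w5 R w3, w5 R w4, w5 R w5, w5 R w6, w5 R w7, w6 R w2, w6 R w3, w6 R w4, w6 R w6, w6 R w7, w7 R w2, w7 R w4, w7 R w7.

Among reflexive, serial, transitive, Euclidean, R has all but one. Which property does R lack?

Reflexive: yes — every world is R-related to itself.
Serial: yes — every world has a successor (e.g. w0 R w0).
Transitive: yes — every two-step R-path is closed by a direct edge.
Euclidean: no — w0 R w1 and w0 R w5, but not w1 R w5.
Only Euclidean fails.

Euclidean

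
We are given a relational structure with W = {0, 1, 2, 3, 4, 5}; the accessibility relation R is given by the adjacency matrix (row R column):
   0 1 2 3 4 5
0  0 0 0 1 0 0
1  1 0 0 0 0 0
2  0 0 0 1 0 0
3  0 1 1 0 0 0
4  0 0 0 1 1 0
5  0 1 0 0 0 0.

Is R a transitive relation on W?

Transitive: no — 0 R 3 and 3 R 1, but not 0 R 1.

No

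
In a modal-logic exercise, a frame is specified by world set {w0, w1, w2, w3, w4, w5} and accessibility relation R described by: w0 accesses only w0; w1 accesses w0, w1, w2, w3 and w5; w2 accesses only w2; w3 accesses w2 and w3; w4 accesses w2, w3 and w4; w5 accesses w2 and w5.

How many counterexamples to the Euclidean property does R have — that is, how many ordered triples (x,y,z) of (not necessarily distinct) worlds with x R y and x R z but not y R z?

Enumerating: (w1,w0,w1), (w1,w0,w2), (w1,w0,w3), (w1,w0,w5), (w1,w2,w0), (w1,w2,w1), (w1,w2,w3), (w1,w2,w5), (w1,w3,w0), (w1,w3,w1), (w1,w3,w5), (w1,w5,w0), … and 7 more.
Total: 19.

19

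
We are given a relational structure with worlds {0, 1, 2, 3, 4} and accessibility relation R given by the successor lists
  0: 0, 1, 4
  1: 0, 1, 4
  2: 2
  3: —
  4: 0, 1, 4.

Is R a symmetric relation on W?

Symmetric: yes — every pair in R has its reverse in R.

Yes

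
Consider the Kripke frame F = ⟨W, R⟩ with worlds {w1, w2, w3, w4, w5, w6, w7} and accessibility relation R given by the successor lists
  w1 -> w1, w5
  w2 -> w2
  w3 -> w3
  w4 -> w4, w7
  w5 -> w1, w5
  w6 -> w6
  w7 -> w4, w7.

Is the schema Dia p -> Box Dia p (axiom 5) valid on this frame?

Yes

Axiom 5 corresponds to the accessibility relation being Euclidean.
Euclidean: yes — any two successors of a common world are R-related.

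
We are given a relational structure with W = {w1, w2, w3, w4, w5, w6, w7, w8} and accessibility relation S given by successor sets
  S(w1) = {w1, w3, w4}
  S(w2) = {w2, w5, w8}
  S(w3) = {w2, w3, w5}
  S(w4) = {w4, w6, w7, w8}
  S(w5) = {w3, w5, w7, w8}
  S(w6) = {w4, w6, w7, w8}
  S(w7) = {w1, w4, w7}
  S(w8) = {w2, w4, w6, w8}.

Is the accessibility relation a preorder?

Reflexive: yes — every world is S-related to itself.
Transitive: no — w1 S w3 and w3 S w2, but not w1 S w2.
So S is not a preorder.

No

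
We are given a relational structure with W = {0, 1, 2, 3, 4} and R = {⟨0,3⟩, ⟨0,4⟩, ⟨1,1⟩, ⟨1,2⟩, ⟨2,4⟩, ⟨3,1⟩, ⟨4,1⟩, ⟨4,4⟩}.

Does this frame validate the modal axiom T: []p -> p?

By correspondence theory, T is valid on a frame iff R is reflexive.
Reflexive: no — 0 is not related to itself.

No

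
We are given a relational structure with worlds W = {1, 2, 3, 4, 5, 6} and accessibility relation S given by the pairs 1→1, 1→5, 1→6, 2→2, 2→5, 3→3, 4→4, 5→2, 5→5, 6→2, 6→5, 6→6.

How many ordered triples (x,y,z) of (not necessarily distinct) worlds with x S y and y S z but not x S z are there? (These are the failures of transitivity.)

2

Enumerating: (1,5,2), (1,6,2).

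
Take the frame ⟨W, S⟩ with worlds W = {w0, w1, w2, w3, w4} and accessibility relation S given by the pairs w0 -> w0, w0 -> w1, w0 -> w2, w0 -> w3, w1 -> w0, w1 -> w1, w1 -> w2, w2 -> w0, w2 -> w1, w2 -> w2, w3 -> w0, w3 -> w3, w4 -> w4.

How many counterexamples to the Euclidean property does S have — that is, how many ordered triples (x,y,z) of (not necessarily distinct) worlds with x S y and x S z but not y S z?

Enumerating: (w0,w1,w3), (w0,w2,w3), (w0,w3,w1), (w0,w3,w2).

4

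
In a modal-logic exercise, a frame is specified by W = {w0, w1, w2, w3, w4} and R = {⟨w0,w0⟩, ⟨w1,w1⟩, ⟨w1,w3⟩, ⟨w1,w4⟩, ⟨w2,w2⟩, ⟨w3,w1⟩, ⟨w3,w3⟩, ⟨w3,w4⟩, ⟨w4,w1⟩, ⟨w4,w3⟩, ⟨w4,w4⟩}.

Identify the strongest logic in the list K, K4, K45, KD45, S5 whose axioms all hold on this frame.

Transitive (axiom 4): yes — every two-step R-path is closed by a direct edge.
Euclidean (axiom 5): yes — any two successors of a common world are R-related.
Serial (axiom D): yes — every world has a successor (e.g. w0 R w0).
Reflexive (axiom T): yes — every world is R-related to itself.
So F validates K, K4, K45, KD45, S5. The strongest is S5.

S5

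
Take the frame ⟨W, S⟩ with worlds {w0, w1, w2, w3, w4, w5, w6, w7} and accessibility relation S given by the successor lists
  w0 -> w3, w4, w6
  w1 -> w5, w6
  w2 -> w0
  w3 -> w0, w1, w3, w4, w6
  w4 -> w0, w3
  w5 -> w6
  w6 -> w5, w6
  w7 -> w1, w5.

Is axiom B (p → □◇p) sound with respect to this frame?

No

The schema B characterises exactly the symmetric frames.
Symmetric: no — w0 S w6 but not w6 S w0.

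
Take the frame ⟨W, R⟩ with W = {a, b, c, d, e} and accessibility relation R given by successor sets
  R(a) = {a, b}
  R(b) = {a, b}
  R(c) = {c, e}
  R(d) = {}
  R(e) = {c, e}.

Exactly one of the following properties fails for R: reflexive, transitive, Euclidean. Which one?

reflexive

Reflexive: no — d is not related to itself.
Transitive: yes — every two-step R-path is closed by a direct edge.
Euclidean: yes — any two successors of a common world are R-related.
Only reflexive fails.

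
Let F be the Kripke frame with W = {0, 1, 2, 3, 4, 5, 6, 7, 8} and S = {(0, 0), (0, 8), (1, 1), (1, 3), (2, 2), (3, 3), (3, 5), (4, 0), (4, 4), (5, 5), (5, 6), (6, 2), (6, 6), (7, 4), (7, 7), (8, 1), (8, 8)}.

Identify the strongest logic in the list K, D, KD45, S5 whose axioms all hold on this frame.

Serial (axiom D): yes — every world has a successor (e.g. 0 S 0).
Euclidean (axiom 5): no — 0 S 8 and 0 S 0, but not 8 S 0.
Transitive (axiom 4): no — 0 S 8 and 8 S 1, but not 0 S 1.
Reflexive (axiom T): yes — every world is S-related to itself.
So F validates K, D; KD45 would additionally require S to be Euclidean and transitive. The strongest is D.

D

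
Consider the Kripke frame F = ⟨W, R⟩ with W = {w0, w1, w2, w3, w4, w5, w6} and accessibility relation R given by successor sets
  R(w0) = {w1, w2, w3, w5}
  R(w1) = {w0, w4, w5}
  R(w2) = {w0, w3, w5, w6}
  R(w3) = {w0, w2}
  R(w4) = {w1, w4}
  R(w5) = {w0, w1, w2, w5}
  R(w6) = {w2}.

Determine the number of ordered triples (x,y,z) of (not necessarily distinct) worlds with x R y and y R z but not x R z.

34

Enumerating: (w0,w1,w0), (w0,w1,w4), (w0,w2,w0), (w0,w2,w6), (w0,w3,w0), (w0,w5,w0), (w1,w0,w1), (w1,w0,w2), (w1,w0,w3), (w1,w4,w1), (w1,w5,w1), (w1,w5,w2), … and 22 more.
Total: 34.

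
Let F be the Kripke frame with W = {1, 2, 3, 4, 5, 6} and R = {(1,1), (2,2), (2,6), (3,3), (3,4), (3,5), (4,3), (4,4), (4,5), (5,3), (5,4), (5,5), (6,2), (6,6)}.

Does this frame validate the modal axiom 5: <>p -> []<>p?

Axiom 5 corresponds to the accessibility relation being Euclidean.
Euclidean: yes — any two successors of a common world are R-related.

Yes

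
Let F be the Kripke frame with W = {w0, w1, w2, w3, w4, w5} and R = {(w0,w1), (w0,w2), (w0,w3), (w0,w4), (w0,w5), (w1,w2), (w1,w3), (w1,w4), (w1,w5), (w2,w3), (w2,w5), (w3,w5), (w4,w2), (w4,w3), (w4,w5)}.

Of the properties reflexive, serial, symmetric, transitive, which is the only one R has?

transitive

Reflexive: no — w0 is not related to itself.
Serial: no — w5 has no R-successor.
Symmetric: no — w0 R w1 but not w1 R w0.
Transitive: yes — every two-step R-path is closed by a direct edge.
Only transitive holds.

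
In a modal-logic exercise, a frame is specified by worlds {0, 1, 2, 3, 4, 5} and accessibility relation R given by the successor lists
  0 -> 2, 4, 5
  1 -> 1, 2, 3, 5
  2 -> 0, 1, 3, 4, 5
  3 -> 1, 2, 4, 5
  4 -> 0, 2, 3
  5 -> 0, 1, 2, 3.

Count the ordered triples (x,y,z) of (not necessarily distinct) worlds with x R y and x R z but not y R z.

39

Enumerating: (0,2,2), (0,4,4), (0,4,5), (0,5,4), (0,5,5), (1,2,2), (1,3,3), (1,5,5), (2,0,0), (2,0,1), (2,0,3), (2,1,0), … and 27 more.
Total: 39.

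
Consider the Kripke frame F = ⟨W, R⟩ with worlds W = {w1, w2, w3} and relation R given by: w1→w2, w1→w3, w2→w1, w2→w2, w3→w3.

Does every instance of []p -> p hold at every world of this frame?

No

Axiom T corresponds to the accessibility relation being reflexive.
Reflexive: no — w1 is not related to itself.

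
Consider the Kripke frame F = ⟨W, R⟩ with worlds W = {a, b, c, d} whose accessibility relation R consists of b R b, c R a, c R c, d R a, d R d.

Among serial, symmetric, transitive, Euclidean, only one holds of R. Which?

Serial: no — a has no R-successor.
Symmetric: no — c R a but not a R c.
Transitive: yes — every two-step R-path is closed by a direct edge.
Euclidean: no — c R a and c R a, but not a R a.
Only transitive holds.

transitive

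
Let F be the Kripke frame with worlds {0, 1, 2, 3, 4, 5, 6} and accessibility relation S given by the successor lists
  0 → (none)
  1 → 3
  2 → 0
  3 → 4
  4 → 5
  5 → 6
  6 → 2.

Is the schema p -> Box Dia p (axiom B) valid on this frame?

The schema B characterises exactly the symmetric frames.
Symmetric: no — 1 S 3 but not 3 S 1.

No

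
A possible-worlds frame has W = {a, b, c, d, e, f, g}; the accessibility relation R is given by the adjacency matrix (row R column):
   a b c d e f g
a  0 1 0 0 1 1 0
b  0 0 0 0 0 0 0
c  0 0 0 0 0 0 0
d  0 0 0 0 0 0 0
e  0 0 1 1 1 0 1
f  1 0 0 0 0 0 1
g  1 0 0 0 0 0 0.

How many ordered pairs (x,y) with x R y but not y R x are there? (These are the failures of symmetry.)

Enumerating: (a,b), (a,e), (e,c), (e,d), (e,g), (f,g), (g,a).

7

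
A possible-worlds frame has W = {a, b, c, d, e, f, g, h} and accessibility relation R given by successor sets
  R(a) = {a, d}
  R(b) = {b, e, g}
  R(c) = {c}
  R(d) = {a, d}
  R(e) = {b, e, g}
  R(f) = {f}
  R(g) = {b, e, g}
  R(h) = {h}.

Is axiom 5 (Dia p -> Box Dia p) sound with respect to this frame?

The schema 5 characterises exactly the Euclidean frames.
Euclidean: yes — any two successors of a common world are R-related.

Yes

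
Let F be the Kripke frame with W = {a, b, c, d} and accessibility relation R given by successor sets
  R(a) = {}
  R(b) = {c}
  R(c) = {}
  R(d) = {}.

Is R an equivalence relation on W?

No

Reflexive: no — a is not related to itself.
Symmetric: no — b R c but not c R b.
Transitive: yes — every two-step R-path is closed by a direct edge.
So R is not an equivalence relation.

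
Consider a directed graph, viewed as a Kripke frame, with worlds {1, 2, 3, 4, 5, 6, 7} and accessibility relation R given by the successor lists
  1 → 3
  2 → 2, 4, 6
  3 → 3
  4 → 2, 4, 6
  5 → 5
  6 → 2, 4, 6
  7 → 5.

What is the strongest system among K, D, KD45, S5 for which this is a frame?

KD45

Serial (axiom D): yes — every world has a successor (e.g. 1 R 3).
Euclidean (axiom 5): yes — any two successors of a common world are R-related.
Transitive (axiom 4): yes — every two-step R-path is closed by a direct edge.
Reflexive (axiom T): no — 1 is not related to itself.
So F validates K, D, KD45; S5 would additionally require R to be reflexive. The strongest is KD45.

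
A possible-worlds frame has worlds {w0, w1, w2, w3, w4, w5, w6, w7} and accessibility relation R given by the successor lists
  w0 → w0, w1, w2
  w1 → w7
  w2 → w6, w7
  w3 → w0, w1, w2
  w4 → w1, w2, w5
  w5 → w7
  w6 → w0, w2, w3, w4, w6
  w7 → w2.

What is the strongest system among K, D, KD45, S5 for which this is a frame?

Serial (axiom D): yes — every world has a successor (e.g. w0 R w0).
Euclidean (axiom 5): no — w0 R w1 and w0 R w2, but not w1 R w2.
Transitive (axiom 4): no — w0 R w1 and w1 R w7, but not w0 R w7.
Reflexive (axiom T): no — w1 is not related to itself.
So F validates K, D; KD45 would additionally require R to be Euclidean and transitive. The strongest is D.

D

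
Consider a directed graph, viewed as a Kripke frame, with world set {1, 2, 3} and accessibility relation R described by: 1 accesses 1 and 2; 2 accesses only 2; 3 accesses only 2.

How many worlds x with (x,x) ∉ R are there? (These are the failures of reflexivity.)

1

Enumerating: 3.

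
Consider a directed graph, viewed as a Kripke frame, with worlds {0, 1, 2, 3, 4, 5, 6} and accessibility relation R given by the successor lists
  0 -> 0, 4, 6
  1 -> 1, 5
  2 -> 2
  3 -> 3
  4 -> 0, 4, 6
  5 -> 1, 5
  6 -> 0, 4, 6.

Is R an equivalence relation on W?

Yes

Reflexive: yes — every world is R-related to itself.
Symmetric: yes — every pair in R has its reverse in R.
Transitive: yes — every two-step R-path is closed by a direct edge.
So R is an equivalence relation.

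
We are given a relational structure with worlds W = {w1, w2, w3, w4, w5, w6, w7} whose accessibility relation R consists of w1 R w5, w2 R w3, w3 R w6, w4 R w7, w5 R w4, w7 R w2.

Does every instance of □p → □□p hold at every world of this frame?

No

Axiom 4 corresponds to the accessibility relation being transitive.
Transitive: no — w1 R w5 and w5 R w4, but not w1 R w4.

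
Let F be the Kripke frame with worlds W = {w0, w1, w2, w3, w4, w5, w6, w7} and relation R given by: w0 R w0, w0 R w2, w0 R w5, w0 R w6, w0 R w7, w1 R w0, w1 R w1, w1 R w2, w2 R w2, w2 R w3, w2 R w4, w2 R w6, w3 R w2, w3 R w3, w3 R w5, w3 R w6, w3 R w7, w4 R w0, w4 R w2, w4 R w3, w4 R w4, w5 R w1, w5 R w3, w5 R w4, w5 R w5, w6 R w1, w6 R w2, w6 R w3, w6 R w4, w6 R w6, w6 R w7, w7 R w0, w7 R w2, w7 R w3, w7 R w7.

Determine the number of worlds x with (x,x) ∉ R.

R is reflexive; there are no such worlds.

0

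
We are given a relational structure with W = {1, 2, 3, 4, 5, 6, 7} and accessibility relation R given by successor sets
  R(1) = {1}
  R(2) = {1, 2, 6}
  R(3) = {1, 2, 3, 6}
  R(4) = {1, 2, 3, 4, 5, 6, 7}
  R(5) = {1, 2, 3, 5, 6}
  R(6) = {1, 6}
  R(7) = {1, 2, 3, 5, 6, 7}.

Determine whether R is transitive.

Transitive: yes — every two-step R-path is closed by a direct edge.

Yes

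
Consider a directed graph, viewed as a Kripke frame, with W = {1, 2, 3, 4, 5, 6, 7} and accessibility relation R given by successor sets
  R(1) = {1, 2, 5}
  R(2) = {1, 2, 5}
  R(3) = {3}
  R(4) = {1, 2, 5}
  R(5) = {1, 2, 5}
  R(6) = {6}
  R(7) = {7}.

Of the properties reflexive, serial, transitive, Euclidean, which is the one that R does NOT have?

reflexive

Reflexive: no — 4 is not related to itself.
Serial: yes — every world has a successor (e.g. 1 R 1).
Transitive: yes — every two-step R-path is closed by a direct edge.
Euclidean: yes — any two successors of a common world are R-related.
Only reflexive fails.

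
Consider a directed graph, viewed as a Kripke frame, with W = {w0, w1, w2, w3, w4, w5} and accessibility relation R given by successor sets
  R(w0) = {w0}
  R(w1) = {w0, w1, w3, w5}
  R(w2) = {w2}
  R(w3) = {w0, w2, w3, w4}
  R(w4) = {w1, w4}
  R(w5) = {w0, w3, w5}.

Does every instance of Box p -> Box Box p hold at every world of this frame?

Axiom 4 corresponds to the accessibility relation being transitive.
Transitive: no — w1 R w3 and w3 R w2, but not w1 R w2.

No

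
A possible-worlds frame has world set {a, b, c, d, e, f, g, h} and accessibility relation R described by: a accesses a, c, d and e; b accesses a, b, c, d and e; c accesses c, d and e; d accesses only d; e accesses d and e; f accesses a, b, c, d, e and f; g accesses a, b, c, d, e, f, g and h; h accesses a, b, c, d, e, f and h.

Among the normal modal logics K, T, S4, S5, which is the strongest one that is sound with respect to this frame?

Reflexive (axiom T): yes — every world is R-related to itself.
Transitive (axiom 4): yes — every two-step R-path is closed by a direct edge.
Euclidean (axiom 5): no — a R d and a R c, but not d R c.
So F validates K, T, S4; S5 would additionally require R to be Euclidean. The strongest is S4.

S4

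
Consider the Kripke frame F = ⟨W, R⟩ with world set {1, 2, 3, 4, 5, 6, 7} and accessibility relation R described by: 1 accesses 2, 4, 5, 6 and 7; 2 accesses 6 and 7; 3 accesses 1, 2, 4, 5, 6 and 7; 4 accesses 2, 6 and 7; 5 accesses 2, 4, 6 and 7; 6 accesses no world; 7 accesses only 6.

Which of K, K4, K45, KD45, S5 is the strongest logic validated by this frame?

Transitive (axiom 4): yes — every two-step R-path is closed by a direct edge.
Euclidean (axiom 5): no — 1 R 2 and 1 R 4, but not 2 R 4.
Serial (axiom D): no — 6 has no R-successor.
Reflexive (axiom T): no — 1 is not related to itself.
So F validates K, K4; K45 would additionally require R to be Euclidean. The strongest is K4.

K4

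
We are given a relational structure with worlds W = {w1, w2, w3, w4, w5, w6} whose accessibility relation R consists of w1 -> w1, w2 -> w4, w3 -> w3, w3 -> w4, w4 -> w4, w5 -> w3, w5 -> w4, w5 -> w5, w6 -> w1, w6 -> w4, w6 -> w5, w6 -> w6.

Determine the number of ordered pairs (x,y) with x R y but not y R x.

7

Enumerating: (w2,w4), (w3,w4), (w5,w3), (w5,w4), (w6,w1), (w6,w4), (w6,w5).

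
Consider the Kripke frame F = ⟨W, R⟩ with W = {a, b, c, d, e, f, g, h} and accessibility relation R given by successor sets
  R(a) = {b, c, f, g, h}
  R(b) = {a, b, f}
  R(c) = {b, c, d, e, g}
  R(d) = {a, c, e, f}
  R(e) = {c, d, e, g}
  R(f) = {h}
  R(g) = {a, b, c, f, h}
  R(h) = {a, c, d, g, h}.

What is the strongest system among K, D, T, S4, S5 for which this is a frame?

Serial (axiom D): yes — every world has a successor (e.g. a R b).
Reflexive (axiom T): no — a is not related to itself.
Transitive (axiom 4): no — a R c and c R d, but not a R d.
Euclidean (axiom 5): no — a R b and a R c, but not b R c.
So F validates K, D; T would additionally require R to be reflexive. The strongest is D.

D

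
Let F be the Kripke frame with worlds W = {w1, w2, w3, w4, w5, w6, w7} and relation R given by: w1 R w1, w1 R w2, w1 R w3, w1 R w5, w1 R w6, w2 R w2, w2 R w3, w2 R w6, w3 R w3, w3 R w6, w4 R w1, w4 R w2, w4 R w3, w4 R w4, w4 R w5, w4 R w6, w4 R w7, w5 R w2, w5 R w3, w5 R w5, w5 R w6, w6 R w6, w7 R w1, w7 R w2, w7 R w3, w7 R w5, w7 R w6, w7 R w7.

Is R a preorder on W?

Reflexive: yes — every world is R-related to itself.
Transitive: yes — every two-step R-path is closed by a direct edge.
So R is a preorder.

Yes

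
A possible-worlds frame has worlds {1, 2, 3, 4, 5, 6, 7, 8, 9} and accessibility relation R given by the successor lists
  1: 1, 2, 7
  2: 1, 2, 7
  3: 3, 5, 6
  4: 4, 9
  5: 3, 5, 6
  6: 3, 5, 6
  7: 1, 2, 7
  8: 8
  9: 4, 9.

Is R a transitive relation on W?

Yes

Transitive: yes — every two-step R-path is closed by a direct edge.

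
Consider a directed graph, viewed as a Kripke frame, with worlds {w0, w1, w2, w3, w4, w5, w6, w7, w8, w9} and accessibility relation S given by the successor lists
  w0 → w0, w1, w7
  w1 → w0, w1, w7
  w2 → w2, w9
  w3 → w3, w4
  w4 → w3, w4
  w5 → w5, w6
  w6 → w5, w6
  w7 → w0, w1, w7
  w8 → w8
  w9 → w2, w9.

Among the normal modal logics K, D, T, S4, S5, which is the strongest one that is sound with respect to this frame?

Serial (axiom D): yes — every world has a successor (e.g. w0 S w0).
Reflexive (axiom T): yes — every world is S-related to itself.
Transitive (axiom 4): yes — every two-step S-path is closed by a direct edge.
Euclidean (axiom 5): yes — any two successors of a common world are S-related.
So F validates K, D, T, S4, S5. The strongest is S5.

S5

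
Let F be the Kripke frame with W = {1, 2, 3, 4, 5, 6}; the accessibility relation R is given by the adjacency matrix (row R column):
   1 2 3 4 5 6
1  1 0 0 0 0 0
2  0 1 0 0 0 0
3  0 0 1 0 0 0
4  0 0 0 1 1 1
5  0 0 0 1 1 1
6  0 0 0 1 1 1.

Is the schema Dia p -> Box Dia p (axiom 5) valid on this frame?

Axiom 5 corresponds to the accessibility relation being Euclidean.
Euclidean: yes — any two successors of a common world are R-related.

Yes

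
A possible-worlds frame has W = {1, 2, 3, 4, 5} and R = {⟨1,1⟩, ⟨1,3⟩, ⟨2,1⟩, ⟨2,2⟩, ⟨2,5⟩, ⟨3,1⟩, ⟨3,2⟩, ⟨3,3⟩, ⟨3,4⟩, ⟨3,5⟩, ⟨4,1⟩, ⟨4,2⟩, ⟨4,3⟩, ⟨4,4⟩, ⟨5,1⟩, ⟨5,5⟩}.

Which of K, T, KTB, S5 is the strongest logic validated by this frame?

T

Reflexive (axiom T): yes — every world is R-related to itself.
Symmetric (axiom B): no — 2 R 1 but not 1 R 2.
Euclidean (axiom 5): no — 2 R 1 and 2 R 5, but not 1 R 5.
So F validates K, T; KTB would additionally require R to be symmetric. The strongest is T.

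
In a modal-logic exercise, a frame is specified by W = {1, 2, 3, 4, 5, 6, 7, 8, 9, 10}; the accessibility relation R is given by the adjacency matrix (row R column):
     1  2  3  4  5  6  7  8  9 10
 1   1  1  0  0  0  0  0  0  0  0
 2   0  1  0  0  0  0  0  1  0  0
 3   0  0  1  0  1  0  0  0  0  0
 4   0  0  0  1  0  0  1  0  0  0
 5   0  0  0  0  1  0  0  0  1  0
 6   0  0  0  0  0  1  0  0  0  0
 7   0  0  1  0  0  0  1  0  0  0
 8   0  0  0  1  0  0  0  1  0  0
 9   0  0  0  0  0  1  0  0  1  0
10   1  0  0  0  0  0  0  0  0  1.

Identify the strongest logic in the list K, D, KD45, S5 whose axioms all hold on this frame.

Serial (axiom D): yes — every world has a successor (e.g. 1 R 1).
Euclidean (axiom 5): no — 1 R 2 and 1 R 1, but not 2 R 1.
Transitive (axiom 4): no — 1 R 2 and 2 R 8, but not 1 R 8.
Reflexive (axiom T): yes — every world is R-related to itself.
So F validates K, D; KD45 would additionally require R to be Euclidean and transitive. The strongest is D.

D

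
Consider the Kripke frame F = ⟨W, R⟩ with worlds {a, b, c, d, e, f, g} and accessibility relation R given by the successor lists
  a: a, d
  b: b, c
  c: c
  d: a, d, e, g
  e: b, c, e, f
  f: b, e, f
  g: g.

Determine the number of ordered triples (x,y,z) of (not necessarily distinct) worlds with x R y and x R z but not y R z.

17

Enumerating: (b,c,b), (d,a,e), (d,a,g), (d,e,a), (d,e,d), (d,e,g), (d,g,a), (d,g,d), (d,g,e), (e,b,e), (e,b,f), (e,c,b), (e,c,e), (e,c,f), (e,f,c), (f,b,e), (f,b,f).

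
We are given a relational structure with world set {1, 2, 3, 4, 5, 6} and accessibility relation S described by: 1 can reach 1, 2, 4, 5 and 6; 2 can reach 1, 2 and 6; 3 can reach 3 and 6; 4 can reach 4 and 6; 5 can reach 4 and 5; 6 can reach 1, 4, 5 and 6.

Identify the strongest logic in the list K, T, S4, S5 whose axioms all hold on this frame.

T

Reflexive (axiom T): yes — every world is S-related to itself.
Transitive (axiom 4): no — 2 S 1 and 1 S 4, but not 2 S 4.
Euclidean (axiom 5): no — 1 S 2 and 1 S 4, but not 2 S 4.
So F validates K, T; S4 would additionally require S to be transitive. The strongest is T.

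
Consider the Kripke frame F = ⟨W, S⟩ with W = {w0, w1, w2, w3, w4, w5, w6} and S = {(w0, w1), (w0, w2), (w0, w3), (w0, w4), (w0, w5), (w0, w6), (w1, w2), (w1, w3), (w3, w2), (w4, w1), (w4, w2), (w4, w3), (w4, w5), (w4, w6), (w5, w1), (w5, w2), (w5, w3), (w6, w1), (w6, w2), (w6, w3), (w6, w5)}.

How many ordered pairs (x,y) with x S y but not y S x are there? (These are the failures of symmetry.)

21

Enumerating: (w0,w1), (w0,w2), (w0,w3), (w0,w4), (w0,w5), (w0,w6), (w1,w2), (w1,w3), (w3,w2), (w4,w1), (w4,w2), (w4,w3), … and 9 more.
Total: 21.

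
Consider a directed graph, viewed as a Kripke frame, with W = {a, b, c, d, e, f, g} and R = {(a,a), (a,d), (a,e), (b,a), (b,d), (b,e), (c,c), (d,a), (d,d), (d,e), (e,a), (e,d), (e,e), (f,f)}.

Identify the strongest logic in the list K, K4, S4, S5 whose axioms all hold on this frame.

Transitive (axiom 4): yes — every two-step R-path is closed by a direct edge.
Reflexive (axiom T): no — b is not related to itself.
Euclidean (axiom 5): yes — any two successors of a common world are R-related.
So F validates K, K4; S4 would additionally require R to be reflexive. The strongest is K4.

K4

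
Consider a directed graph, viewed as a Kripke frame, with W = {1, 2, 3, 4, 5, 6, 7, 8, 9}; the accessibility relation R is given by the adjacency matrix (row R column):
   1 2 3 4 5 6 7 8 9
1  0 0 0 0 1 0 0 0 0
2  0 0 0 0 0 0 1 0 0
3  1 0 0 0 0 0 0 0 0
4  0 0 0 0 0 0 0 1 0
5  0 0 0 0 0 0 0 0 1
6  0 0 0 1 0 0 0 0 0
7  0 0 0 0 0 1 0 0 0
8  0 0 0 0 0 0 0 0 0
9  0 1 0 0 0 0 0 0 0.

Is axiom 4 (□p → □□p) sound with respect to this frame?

By correspondence theory, 4 is valid on a frame iff R is transitive.
Transitive: no — 1 R 5 and 5 R 9, but not 1 R 9.

No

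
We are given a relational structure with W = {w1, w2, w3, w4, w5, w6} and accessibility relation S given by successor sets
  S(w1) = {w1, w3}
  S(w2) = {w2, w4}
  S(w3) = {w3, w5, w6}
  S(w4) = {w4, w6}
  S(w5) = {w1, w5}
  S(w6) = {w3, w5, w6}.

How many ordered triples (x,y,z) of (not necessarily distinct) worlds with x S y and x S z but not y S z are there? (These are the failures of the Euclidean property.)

8

Enumerating: (w1,w3,w1), (w2,w4,w2), (w3,w5,w3), (w3,w5,w6), (w4,w6,w4), (w5,w1,w5), (w6,w5,w3), (w6,w5,w6).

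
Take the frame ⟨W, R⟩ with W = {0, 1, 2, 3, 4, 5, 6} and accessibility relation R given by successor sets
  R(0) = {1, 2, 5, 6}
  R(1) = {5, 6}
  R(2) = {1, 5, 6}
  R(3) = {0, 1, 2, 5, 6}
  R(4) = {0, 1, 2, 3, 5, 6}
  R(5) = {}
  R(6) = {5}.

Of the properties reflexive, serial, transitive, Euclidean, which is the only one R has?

Reflexive: no — 0 is not related to itself.
Serial: no — 5 has no R-successor.
Transitive: yes — every two-step R-path is closed by a direct edge.
Euclidean: no — 0 R 1 and 0 R 2, but not 1 R 2.
Only transitive holds.

transitive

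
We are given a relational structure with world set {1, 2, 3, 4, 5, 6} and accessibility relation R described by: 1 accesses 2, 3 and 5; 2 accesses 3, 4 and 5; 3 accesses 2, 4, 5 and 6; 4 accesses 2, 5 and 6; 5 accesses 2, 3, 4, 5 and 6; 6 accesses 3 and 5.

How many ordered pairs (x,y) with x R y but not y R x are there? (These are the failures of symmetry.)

Enumerating: (1,2), (1,3), (1,5), (3,4), (4,6).

5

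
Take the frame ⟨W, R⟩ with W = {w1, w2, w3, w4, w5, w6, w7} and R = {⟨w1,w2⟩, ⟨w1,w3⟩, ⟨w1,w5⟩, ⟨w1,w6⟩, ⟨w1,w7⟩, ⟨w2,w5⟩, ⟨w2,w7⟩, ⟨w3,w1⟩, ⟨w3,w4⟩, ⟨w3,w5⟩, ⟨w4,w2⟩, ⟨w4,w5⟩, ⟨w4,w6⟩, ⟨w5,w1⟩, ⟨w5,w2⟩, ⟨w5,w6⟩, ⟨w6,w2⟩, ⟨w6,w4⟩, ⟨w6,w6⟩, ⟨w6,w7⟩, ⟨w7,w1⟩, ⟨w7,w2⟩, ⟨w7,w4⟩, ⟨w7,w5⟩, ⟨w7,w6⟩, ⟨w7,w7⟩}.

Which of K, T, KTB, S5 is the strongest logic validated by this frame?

Reflexive (axiom T): no — w1 is not related to itself.
Symmetric (axiom B): no — w1 R w2 but not w2 R w1.
Euclidean (axiom 5): no — w1 R w2 and w1 R w3, but not w2 R w3.
So F validates K; T would additionally require R to be reflexive. The strongest is K.

K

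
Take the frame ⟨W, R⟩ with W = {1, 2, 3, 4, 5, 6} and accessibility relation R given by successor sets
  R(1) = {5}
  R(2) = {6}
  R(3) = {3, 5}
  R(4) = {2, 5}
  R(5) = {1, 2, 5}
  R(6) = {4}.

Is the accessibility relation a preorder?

Reflexive: no — 1 is not related to itself.
Transitive: no — 1 R 5 and 5 R 2, but not 1 R 2.
So R is not a preorder.

No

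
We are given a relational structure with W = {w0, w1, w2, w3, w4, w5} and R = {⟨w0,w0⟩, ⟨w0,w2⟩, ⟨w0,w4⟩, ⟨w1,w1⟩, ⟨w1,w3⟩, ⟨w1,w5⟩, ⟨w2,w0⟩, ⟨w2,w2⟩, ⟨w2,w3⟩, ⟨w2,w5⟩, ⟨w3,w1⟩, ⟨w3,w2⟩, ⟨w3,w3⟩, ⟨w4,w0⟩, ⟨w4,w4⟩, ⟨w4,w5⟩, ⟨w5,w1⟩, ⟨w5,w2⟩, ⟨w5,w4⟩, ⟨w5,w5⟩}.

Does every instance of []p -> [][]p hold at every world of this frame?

No

The schema 4 characterises exactly the transitive frames.
Transitive: no — w0 R w2 and w2 R w3, but not w0 R w3.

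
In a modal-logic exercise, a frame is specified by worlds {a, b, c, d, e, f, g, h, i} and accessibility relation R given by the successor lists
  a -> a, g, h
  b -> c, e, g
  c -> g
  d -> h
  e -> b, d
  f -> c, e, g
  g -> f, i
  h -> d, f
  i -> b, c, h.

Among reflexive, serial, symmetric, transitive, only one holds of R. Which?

serial

Reflexive: no — b is not related to itself.
Serial: yes — every world has a successor (e.g. a R a).
Symmetric: no — a R g but not g R a.
Transitive: no — a R g and g R f, but not a R f.
Only serial holds.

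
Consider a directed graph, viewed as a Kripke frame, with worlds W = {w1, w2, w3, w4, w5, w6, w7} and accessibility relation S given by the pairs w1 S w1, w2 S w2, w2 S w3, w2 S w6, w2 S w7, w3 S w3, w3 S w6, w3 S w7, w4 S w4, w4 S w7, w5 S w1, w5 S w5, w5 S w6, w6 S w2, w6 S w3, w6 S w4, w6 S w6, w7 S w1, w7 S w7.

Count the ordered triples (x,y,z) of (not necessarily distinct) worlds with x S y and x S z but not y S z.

20

Enumerating: (w2,w3,w2), (w2,w6,w7), (w2,w7,w2), (w2,w7,w3), (w2,w7,w6), (w3,w6,w7), (w3,w7,w3), (w3,w7,w6), (w4,w7,w4), (w5,w1,w5), (w5,w1,w6), (w5,w6,w1), … and 8 more.
Total: 20.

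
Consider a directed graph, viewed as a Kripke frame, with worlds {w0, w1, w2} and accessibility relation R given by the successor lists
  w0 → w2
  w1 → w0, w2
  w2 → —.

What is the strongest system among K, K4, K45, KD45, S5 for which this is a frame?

Transitive (axiom 4): yes — every two-step R-path is closed by a direct edge.
Euclidean (axiom 5): no — w1 R w2 and w1 R w0, but not w2 R w0.
Serial (axiom D): no — w2 has no R-successor.
Reflexive (axiom T): no — w0 is not related to itself.
So F validates K, K4; K45 would additionally require R to be Euclidean. The strongest is K4.

K4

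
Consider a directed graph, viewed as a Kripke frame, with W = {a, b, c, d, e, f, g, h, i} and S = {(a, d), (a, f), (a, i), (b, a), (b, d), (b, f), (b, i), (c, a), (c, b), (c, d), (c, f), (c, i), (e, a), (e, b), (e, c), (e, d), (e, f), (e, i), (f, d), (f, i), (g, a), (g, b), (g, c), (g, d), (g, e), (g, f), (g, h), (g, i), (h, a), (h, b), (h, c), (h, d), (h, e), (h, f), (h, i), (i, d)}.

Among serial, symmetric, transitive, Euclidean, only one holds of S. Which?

transitive

Serial: no — d has no S-successor.
Symmetric: no — a S d but not d S a.
Transitive: yes — every two-step S-path is closed by a direct edge.
Euclidean: no — a S d and a S f, but not d S f.
Only transitive holds.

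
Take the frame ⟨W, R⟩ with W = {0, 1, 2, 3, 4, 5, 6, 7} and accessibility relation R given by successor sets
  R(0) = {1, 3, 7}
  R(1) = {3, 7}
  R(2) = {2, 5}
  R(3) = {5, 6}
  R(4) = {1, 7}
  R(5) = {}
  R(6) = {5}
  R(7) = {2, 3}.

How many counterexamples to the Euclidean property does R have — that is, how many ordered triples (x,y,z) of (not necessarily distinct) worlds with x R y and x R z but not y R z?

Enumerating: (0,1,1), (0,3,1), (0,3,3), (0,3,7), (0,7,1), (0,7,7), (1,3,3), (1,3,7), (1,7,7), (2,5,2), (2,5,5), (3,5,5), … and 9 more.
Total: 21.

21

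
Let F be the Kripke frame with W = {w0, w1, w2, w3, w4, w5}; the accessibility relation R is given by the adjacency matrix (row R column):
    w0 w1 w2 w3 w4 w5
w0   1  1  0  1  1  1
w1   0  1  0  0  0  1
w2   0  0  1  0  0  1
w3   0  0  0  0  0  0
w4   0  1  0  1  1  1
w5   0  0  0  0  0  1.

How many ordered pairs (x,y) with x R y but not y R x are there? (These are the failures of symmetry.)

9

Enumerating: (w0,w1), (w0,w3), (w0,w4), (w0,w5), (w1,w5), (w2,w5), (w4,w1), (w4,w3), (w4,w5).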